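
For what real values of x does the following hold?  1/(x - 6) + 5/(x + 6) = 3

x = -4.3852 or x = 6.3852

Multiply both sides by (x - 6)(x + 6):
(x + 6) + 5(x - 6) = 3(x - 6)(x + 6).
Expand and collect terms: 3x² - 6x - 84 = 0.
By the quadratic formula, x = (6 ± √1044) / 6, so x ≈ 6.3852 or x ≈ -4.3852.
Neither value makes a denominator zero (x ≠ 6, x ≠ -6), so both are valid.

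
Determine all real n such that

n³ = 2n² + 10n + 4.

n = -2 or n = -0.4495 or n = 4.4495

Rearrange: n³ - 2n² - 10n - 4 = 0.
Possible rational roots are divisors of -4. Testing n = -2 gives 0, so (n + 2) is a factor.
Divide: n³ - 2n² - 10n - 4 = (n + 2)(n² - 4n - 2).
Apply the quadratic formula to n² - 4n - 2 = 0: n = (4 ± √24)/2, i.e. n ≈ 4.4495 or n ≈ -0.4495.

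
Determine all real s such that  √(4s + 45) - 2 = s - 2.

Isolate the radical: √(4s + 45) = s.
Square both sides: 4s + 45 = (s)².
Expand and rearrange: s² - 4s - 45 = 0.
Solving gives s = 9 or s = -5.
Check each candidate in the original equation:
  s = 9: √(81) = 9, while s = 9 — valid.
  s = -5: √(25) = 5, while s = -5 — extraneous.

s = 9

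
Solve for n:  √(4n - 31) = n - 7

n = 8 or n = 10

Square both sides: 4n - 31 = (n - 7)².
Expand and rearrange: n² - 18n + 80 = 0.
Solving gives n = 10 or n = 8.
Check each candidate in the original equation:
  n = 10: √(9) = 3, while n - 7 = 3 — valid.
  n = 8: √(1) = 1, while n - 7 = 1 — valid.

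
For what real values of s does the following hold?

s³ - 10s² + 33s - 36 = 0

Possible rational roots are divisors of -36. Testing s = 4 gives 0, so (s - 4) is a factor.
Divide: s³ - 10s² + 33s - 36 = (s - 4)(s² - 6s + 9).
The quadratic has the repeated root s = 3.

s = 3 or s = 4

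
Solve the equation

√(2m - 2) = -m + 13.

Square both sides: 2m - 2 = (-m + 13)².
Expand and rearrange: m² - 28m + 171 = 0.
Solving gives m = 19 or m = 9.
Check each candidate in the original equation:
  m = 19: √(36) = 6, while -m + 13 = -6 — extraneous.
  m = 9: √(16) = 4, while -m + 13 = 4 — valid.

m = 9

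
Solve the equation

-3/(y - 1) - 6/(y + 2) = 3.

y = -4.4495 or y = 0.4495

Multiply both sides by (y - 1)(y + 2):
-3(y + 2) - 6(y - 1) = 3(y - 1)(y + 2).
Expand and collect terms: 3y² + 12y - 6 = 0.
By the quadratic formula, y = (-12 ± √216) / 6, so y ≈ 0.4495 or y ≈ -4.4495.
Neither value makes a denominator zero (y ≠ 1, y ≠ -2), so both are valid.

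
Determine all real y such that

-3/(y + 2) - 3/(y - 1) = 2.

Multiply both sides by (y + 2)(y - 1):
-3(y - 1) - 3(y + 2) = 2(y + 2)(y - 1).
Expand and collect terms: 2y^2 + 8y - 1 = 0.
By the quadratic formula, y = (-8 +/- sqrt(72)) / 4, so y ~= 0.1213 or y ~= -4.1213.
Neither value makes a denominator zero (y != -2, y != 1), so both are valid.

y = -4.1213 or y = 0.1213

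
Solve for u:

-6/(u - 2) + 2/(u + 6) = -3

Multiply both sides by (u - 2)(u + 6):
-6(u + 6) + 2(u - 2) = -3(u - 2)(u + 6).
Expand and collect terms: -3u^2 - 8u + 76 = 0.
By the quadratic formula, u = (8 +/- sqrt(976)) / -6, so u ~= -6.5402 or u ~= 3.8735.
Neither value makes a denominator zero (u != 2, u != -6), so both are valid.

u = -6.5402 or u = 3.8735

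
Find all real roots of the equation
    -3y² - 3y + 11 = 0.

y = -2.4791 or y = 1.4791

Discriminant: (-3)² − 4·(-3)·11 = 141.
Quadratic formula: y = (3 ± √141) / (-6).
So y = -√(141)/6 - 1/2 ≈ -2.4791 or y = -1/2 + √(141)/6 ≈ 1.4791.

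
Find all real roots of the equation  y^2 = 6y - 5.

Bring every term to one side: y^2 - 6y + 5 = 0.
Factor: (y - 1)(y - 5) = 0.
So y = 1 or y = 5.

y = 1 or y = 5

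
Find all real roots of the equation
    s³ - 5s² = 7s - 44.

Rearrange: s³ - 5s² - 7s + 44 = 0.
Possible rational roots are divisors of 44. Testing s = 4 gives 0, so (s - 4) is a factor.
Divide: s³ - 5s² - 7s + 44 = (s - 4)(s² - s - 11).
Apply the quadratic formula to s² - s - 11 = 0: s = (1 ± √45)/2, i.e. s ≈ 3.8541 or s ≈ -2.8541.

s = -2.8541 or s = 3.8541 or s = 4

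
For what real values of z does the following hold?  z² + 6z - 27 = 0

z = -9 or z = 3

Factor: (z - 3)(z + 9) = 0.
So z = 3 or z = -9.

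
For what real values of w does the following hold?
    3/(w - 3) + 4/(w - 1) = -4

w = -0.2947 or w = 2.5447

Multiply both sides by (w - 3)(w - 1):
3(w - 1) + 4(w - 3) = -4(w - 3)(w - 1).
Expand and collect terms: -4w² + 9w + 3 = 0.
By the quadratic formula, w = (-9 ± √129) / -8, so w ≈ -0.2947 or w ≈ 2.5447.
Neither value makes a denominator zero (w ≠ 3, w ≠ 1), so both are valid.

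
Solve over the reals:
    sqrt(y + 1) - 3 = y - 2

y = -1 or y = 0

Isolate the radical: sqrt(y + 1) = y + 1.
Square both sides: y + 1 = (y + 1)^2.
Expand and rearrange: y^2 + y = 0.
Solving gives y = 0 or y = -1.
Check each candidate in the original equation:
  y = 0: sqrt(1) = 1, while y + 1 = 1 — valid.
  y = -1: sqrt(0) = 0, while y + 1 = 0 — valid.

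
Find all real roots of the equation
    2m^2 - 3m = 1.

Rearrange to standard form: 2m^2 - 3m - 1 = 0.
Discriminant: (-3)^2 - 4*2*(-1) = 17.
Quadratic formula: m = (3 +/- sqrt(17)) / 4.
So m = 3/4 + sqrt(17)/4 ~= 1.7808 or m = 3/4 - sqrt(17)/4 ~= -0.2808.

m = -0.2808 or m = 1.7808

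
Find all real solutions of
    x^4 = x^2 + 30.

x = -2.4495 or x = 2.4495

Let u = x^2. The equation becomes u^2 - u - 30 = 0.
Factor: (u - 6)(u + 5) = 0, so u = 6 or u = -5.
x^2 = 6 gives x = +/-sqrt(6) ~= +/-2.4495.
x^2 = -5 < 0 has no real solution.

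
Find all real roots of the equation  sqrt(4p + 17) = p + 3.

p = 2

Square both sides: 4p + 17 = (p + 3)^2.
Expand and rearrange: p^2 + 2p - 8 = 0.
Solving gives p = 2 or p = -4.
Check each candidate in the original equation:
  p = 2: sqrt(25) = 5, while p + 3 = 5 — valid.
  p = -4: sqrt(1) = 1, while p + 3 = -1 — extraneous.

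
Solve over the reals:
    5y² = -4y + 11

Rearrange to standard form: 5y² + 4y - 11 = 0.
Discriminant: (4)² − 4·5·(-11) = 236.
Quadratic formula: y = (-4 ± √236) / 10.
So y = -2/5 + √(59)/5 ≈ 1.1362 or y = -√(59)/5 - 2/5 ≈ -1.9362.

y = -1.9362 or y = 1.1362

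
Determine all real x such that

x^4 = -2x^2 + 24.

x = -2 or x = 2

Let u = x^2. The equation becomes u^2 + 2u - 24 = 0.
Factor: (u - 4)(u + 6) = 0, so u = 4 or u = -6.
x^2 = 4 gives x = +/-2.
x^2 = -6 < 0 has no real solution.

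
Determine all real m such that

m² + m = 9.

Rearrange to standard form: m² + m - 9 = 0.
Discriminant: (1)² − 4·1·(-9) = 37.
Quadratic formula: m = (-1 ± √37) / 2.
So m = -1/2 + √(37)/2 ≈ 2.5414 or m = -√(37)/2 - 1/2 ≈ -3.5414.

m = -3.5414 or m = 2.5414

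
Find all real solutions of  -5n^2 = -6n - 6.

Rearrange to standard form: -5n^2 + 6n + 6 = 0.
Discriminant: (6)^2 - 4*(-5)*6 = 156.
Quadratic formula: n = (-6 +/- sqrt(156)) / (-10).
So n = 3/5 - sqrt(39)/5 ~= -0.649 or n = 3/5 + sqrt(39)/5 ~= 1.849.

n = -0.649 or n = 1.849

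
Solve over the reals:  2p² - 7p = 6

Rearrange to standard form: 2p² - 7p - 6 = 0.
Discriminant: (-7)² − 4·2·(-6) = 97.
Quadratic formula: p = (7 ± √97) / 4.
So p = 7/4 + √(97)/4 ≈ 4.2122 or p = 7/4 - √(97)/4 ≈ -0.7122.

p = -0.7122 or p = 4.2122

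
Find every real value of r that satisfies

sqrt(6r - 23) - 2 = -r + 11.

Isolate the radical: sqrt(6r - 23) = -r + 13.
Square both sides: 6r - 23 = (-r + 13)^2.
Expand and rearrange: r^2 - 32r + 192 = 0.
Solving gives r = 24 or r = 8.
Check each candidate in the original equation:
  r = 24: sqrt(121) = 11, while -r + 13 = -11 — extraneous.
  r = 8: sqrt(25) = 5, while -r + 13 = 5 — valid.

r = 8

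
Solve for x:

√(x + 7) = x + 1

Square both sides: x + 7 = (x + 1)².
Expand and rearrange: x² + x - 6 = 0.
Solving gives x = 2 or x = -3.
Check each candidate in the original equation:
  x = 2: √(9) = 3, while x + 1 = 3 — valid.
  x = -3: √(4) = 2, while x + 1 = -2 — extraneous.

x = 2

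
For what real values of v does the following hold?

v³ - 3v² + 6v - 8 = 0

Possible rational roots are divisors of -8. Testing v = 2 gives 0, so (v - 2) is a factor.
Divide: v³ - 3v² + 6v - 8 = (v - 2)(v² - v + 4).
The quadratic v² - v + 4 has discriminant -15 < 0, so no further real roots.

v = 2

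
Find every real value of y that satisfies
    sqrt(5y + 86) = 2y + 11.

y = -1

Square both sides: 5y + 86 = (2y + 11)^2.
Expand and rearrange: 4y^2 + 39y + 35 = 0.
Solving gives y = -1 or y = -8.75.
Check each candidate in the original equation:
  y = -1: sqrt(81) = 9, while 2y + 11 = 9 — valid.
  y = -8.75: sqrt(42.25) = 6.5, while 2y + 11 = -6.5 — extraneous.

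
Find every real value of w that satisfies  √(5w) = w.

Square both sides: 5w = (w)².
Expand and rearrange: w² - 5w = 0.
Solving gives w = 5 or w = 0.
Check each candidate in the original equation:
  w = 5: √(25) = 5, while w = 5 — valid.
  w = 0: √(0) = 0, while w = 0 — valid.

w = 0 or w = 5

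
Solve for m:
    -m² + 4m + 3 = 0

Discriminant: (4)² − 4·(-1)·3 = 28.
Quadratic formula: m = (-4 ± √28) / (-2).
So m = 2 - √(7) ≈ -0.6458 or m = 2 + √(7) ≈ 4.6458.

m = -0.6458 or m = 4.6458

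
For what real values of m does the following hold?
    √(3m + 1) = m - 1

Square both sides: 3m + 1 = (m - 1)².
Expand and rearrange: m² - 5m = 0.
Solving gives m = 5 or m = 0.
Check each candidate in the original equation:
  m = 5: √(16) = 4, while m - 1 = 4 — valid.
  m = 0: √(1) = 1, while m - 1 = -1 — extraneous.

m = 5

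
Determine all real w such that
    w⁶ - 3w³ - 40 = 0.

Let u = w³. The equation becomes u² - 3u - 40 = 0.
Factor: (u + 5)(u - 8) = 0, so u = -5 or u = 8.
w³ = -5 gives w = -∛(5) ≈ -1.71.
w³ = 8 gives w = 2.

w = -1.71 or w = 2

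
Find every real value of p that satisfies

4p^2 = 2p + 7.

p = -1.0963 or p = 1.5963

Rearrange to standard form: 4p^2 - 2p - 7 = 0.
Discriminant: (-2)^2 - 4*4*(-7) = 116.
Quadratic formula: p = (2 +/- sqrt(116)) / 8.
So p = 1/4 + sqrt(29)/4 ~= 1.5963 or p = 1/4 - sqrt(29)/4 ~= -1.0963.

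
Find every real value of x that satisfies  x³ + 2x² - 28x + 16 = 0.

Possible rational roots are divisors of 16. Testing x = 4 gives 0, so (x - 4) is a factor.
Divide: x³ + 2x² - 28x + 16 = (x - 4)(x² + 6x - 4).
Apply the quadratic formula to x² + 6x - 4 = 0: x = (-6 ± √52)/2, i.e. x ≈ 0.6056 or x ≈ -6.6056.

x = -6.6056 or x = 0.6056 or x = 4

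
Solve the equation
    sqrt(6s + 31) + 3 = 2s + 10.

s = -1

Isolate the radical: sqrt(6s + 31) = 2s + 7.
Square both sides: 6s + 31 = (2s + 7)^2.
Expand and rearrange: 4s^2 + 22s + 18 = 0.
Solving gives s = -1 or s = -4.5.
Check each candidate in the original equation:
  s = -1: sqrt(25) = 5, while 2s + 7 = 5 — valid.
  s = -4.5: sqrt(4) = 2, while 2s + 7 = -2 — extraneous.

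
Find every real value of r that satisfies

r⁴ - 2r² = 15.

Let u = r². The equation becomes u² - 2u - 15 = 0.
Factor: (u + 3)(u - 5) = 0, so u = -3 or u = 5.
r² = -3 < 0 has no real solution.
r² = 5 gives r = ±√(5) ≈ ±2.2361.

r = -2.2361 or r = 2.2361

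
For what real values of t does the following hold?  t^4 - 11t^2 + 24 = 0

t = -2.8284 or t = -1.7321 or t = 1.7321 or t = 2.8284

Let u = t^2. The equation becomes u^2 - 11u + 24 = 0.
Factor: (u - 3)(u - 8) = 0, so u = 3 or u = 8.
t^2 = 3 gives t = +/-sqrt(3) ~= +/-1.7321.
t^2 = 8 gives t = +/-2*sqrt(2) ~= +/-2.8284.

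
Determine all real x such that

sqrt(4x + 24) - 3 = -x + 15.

x = 10

Isolate the radical: sqrt(4x + 24) = -x + 18.
Square both sides: 4x + 24 = (-x + 18)^2.
Expand and rearrange: x^2 - 40x + 300 = 0.
Solving gives x = 30 or x = 10.
Check each candidate in the original equation:
  x = 30: sqrt(144) = 12, while -x + 18 = -12 — extraneous.
  x = 10: sqrt(64) = 8, while -x + 18 = 8 — valid.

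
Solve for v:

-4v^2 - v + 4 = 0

v = -1.1328 or v = 0.8828

Discriminant: (-1)^2 - 4*(-4)*4 = 65.
Quadratic formula: v = (1 +/- sqrt(65)) / (-8).
So v = -sqrt(65)/8 - 1/8 ~= -1.1328 or v = -1/8 + sqrt(65)/8 ~= 0.8828.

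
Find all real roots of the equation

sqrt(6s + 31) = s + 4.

Square both sides: 6s + 31 = (s + 4)^2.
Expand and rearrange: s^2 + 2s - 15 = 0.
Solving gives s = 3 or s = -5.
Check each candidate in the original equation:
  s = 3: sqrt(49) = 7, while s + 4 = 7 — valid.
  s = -5: sqrt(1) = 1, while s + 4 = -1 — extraneous.

s = 3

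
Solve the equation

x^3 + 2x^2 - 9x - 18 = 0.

Possible rational roots are divisors of -18. Testing x = -2 gives 0, so (x + 2) is a factor.
Divide: x^3 + 2x^2 - 9x - 18 = (x + 2)(x^2 - 9).
Factor the quadratic: x = 3 or x = -3.

x = -3 or x = -2 or x = 3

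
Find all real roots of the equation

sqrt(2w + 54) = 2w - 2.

w = 5

Square both sides: 2w + 54 = (2w - 2)^2.
Expand and rearrange: 4w^2 - 10w - 50 = 0.
Solving gives w = 5 or w = -2.5.
Check each candidate in the original equation:
  w = 5: sqrt(64) = 8, while 2w - 2 = 8 — valid.
  w = -2.5: sqrt(49) = 7, while 2w - 2 = -7 — extraneous.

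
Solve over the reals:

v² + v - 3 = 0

Discriminant: (1)² − 4·1·(-3) = 13.
Quadratic formula: v = (-1 ± √13) / 2.
So v = -1/2 + √(13)/2 ≈ 1.3028 or v = -√(13)/2 - 1/2 ≈ -2.3028.

v = -2.3028 or v = 1.3028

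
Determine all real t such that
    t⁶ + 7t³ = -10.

t = -1.71 or t = -1.2599

Let u = t³. The equation becomes u² + 7u + 10 = 0.
Factor: (u + 5)(u + 2) = 0, so u = -5 or u = -2.
t³ = -5 gives t = -∛(5) ≈ -1.71.
t³ = -2 gives t = -∛(2) ≈ -1.2599.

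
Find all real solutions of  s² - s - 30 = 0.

Factor: (s - 6)(s + 5) = 0.
So s = 6 or s = -5.

s = -5 or s = 6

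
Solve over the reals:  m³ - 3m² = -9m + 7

m = 1

Rearrange: m³ - 3m² + 9m - 7 = 0.
Possible rational roots are divisors of -7. Testing m = 1 gives 0, so (m - 1) is a factor.
Divide: m³ - 3m² + 9m - 7 = (m - 1)(m² - 2m + 7).
The quadratic m² - 2m + 7 has discriminant -24 < 0, so no further real roots.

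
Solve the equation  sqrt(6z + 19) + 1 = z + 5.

z = -3 or z = 1

Isolate the radical: sqrt(6z + 19) = z + 4.
Square both sides: 6z + 19 = (z + 4)^2.
Expand and rearrange: z^2 + 2z - 3 = 0.
Solving gives z = 1 or z = -3.
Check each candidate in the original equation:
  z = 1: sqrt(25) = 5, while z + 4 = 5 — valid.
  z = -3: sqrt(1) = 1, while z + 4 = 1 — valid.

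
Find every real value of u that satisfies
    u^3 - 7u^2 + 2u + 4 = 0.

u = -0.6056 or u = 1 or u = 6.6056

Possible rational roots are divisors of 4. Testing u = 1 gives 0, so (u - 1) is a factor.
Divide: u^3 - 7u^2 + 2u + 4 = (u - 1)(u^2 - 6u - 4).
Apply the quadratic formula to u^2 - 6u - 4 = 0: u = (6 +/- sqrt(52))/2, i.e. u ~= 6.6056 or u ~= -0.6056.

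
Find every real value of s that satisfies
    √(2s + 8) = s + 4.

s = -4 or s = -2

Square both sides: 2s + 8 = (s + 4)².
Expand and rearrange: s² + 6s + 8 = 0.
Solving gives s = -2 or s = -4.
Check each candidate in the original equation:
  s = -2: √(4) = 2, while s + 4 = 2 — valid.
  s = -4: √(0) = 0, while s + 4 = 0 — valid.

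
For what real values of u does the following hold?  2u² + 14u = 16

u = -8 or u = 1

Bring every term to one side: 2u² + 14u - 16 = 0.
Factor: 2(u + 8)(u - 1) = 0.
So u = -8 or u = 1.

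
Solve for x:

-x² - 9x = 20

x = -5 or x = -4

Bring every term to one side: -x² - 9x - 20 = 0.
Factor: -1(x + 5)(x + 4) = 0.
So x = -5 or x = -4.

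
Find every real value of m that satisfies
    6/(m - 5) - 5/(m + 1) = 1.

Multiply both sides by (m - 5)(m + 1):
6(m + 1) - 5(m - 5) = (m - 5)(m + 1).
Expand and collect terms: m^2 - 5m - 36 = 0.
Factor or apply the quadratic formula: m = 9 or m = -4.
Neither value makes a denominator zero (m != 5, m != -1), so both are valid.

m = -4 or m = 9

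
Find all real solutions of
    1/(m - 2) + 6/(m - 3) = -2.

m = -0.6861 or m = 2.1861

Multiply both sides by (m - 2)(m - 3):
(m - 3) + 6(m - 2) = -2(m - 2)(m - 3).
Expand and collect terms: -2m² + 3m + 3 = 0.
By the quadratic formula, m = (-3 ± √33) / -4, so m ≈ -0.6861 or m ≈ 2.1861.
Neither value makes a denominator zero (m ≠ 2, m ≠ 3), so both are valid.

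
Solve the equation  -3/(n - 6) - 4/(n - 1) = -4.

Multiply both sides by (n - 6)(n - 1):
-3(n - 1) - 4(n - 6) = -4(n - 6)(n - 1).
Expand and collect terms: -4n^2 + 35n - 51 = 0.
By the quadratic formula, n = (-35 +/- sqrt(409)) / -8, so n ~= 1.847 or n ~= 6.903.
Neither value makes a denominator zero (n != 6, n != 1), so both are valid.

n = 1.847 or n = 6.903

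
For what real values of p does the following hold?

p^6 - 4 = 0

p = -1.2599 or p = 1.2599

Let u = p^3. The equation becomes u^2 - 4 = 0.
Factor: (u - 2)(u + 2) = 0, so u = 2 or u = -2.
p^3 = 2 gives p = (2)^(1/3) ~= 1.2599.
p^3 = -2 gives p = -(2)^(1/3) ~= -1.2599.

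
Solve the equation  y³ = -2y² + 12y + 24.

Rearrange: y³ + 2y² - 12y - 24 = 0.
Possible rational roots are divisors of -24. Testing y = -2 gives 0, so (y + 2) is a factor.
Divide: y³ + 2y² - 12y - 24 = (y + 2)(y² - 12).
Apply the quadratic formula to y² - 12 = 0: y = (0 ± √48)/2, i.e. y ≈ 3.4641 or y ≈ -3.4641.

y = -3.4641 or y = -2 or y = 3.4641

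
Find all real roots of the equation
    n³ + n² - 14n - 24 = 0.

Possible rational roots are divisors of -24. Testing n = -2 gives 0, so (n + 2) is a factor.
Divide: n³ + n² - 14n - 24 = (n + 2)(n² - n - 12).
Factor the quadratic: n = 4 or n = -3.

n = -3 or n = -2 or n = 4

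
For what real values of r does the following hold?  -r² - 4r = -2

r = -4.4495 or r = 0.4495

Rearrange to standard form: -r² - 4r + 2 = 0.
Discriminant: (-4)² − 4·(-1)·2 = 24.
Quadratic formula: r = (4 ± √24) / (-2).
So r = -√(6) - 2 ≈ -4.4495 or r = -2 + √(6) ≈ 0.4495.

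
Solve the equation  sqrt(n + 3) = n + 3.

n = -3 or n = -2

Square both sides: n + 3 = (n + 3)^2.
Expand and rearrange: n^2 + 5n + 6 = 0.
Solving gives n = -2 or n = -3.
Check each candidate in the original equation:
  n = -2: sqrt(1) = 1, while n + 3 = 1 — valid.
  n = -3: sqrt(0) = 0, while n + 3 = 0 — valid.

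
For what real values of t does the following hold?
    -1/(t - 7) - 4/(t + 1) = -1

Multiply both sides by (t - 7)(t + 1):
-(t + 1) - 4(t - 7) = -(t - 7)(t + 1).
Expand and collect terms: -t² + 11t - 20 = 0.
By the quadratic formula, t = (-11 ± √41) / -2, so t ≈ 2.2984 or t ≈ 8.7016.
Neither value makes a denominator zero (t ≠ 7, t ≠ -1), so both are valid.

t = 2.2984 or t = 8.7016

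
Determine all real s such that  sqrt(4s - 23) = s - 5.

s = 6 or s = 8

Square both sides: 4s - 23 = (s - 5)^2.
Expand and rearrange: s^2 - 14s + 48 = 0.
Solving gives s = 8 or s = 6.
Check each candidate in the original equation:
  s = 8: sqrt(9) = 3, while s - 5 = 3 — valid.
  s = 6: sqrt(1) = 1, while s - 5 = 1 — valid.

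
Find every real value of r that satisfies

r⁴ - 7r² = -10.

Let u = r². The equation becomes u² - 7u + 10 = 0.
Factor: (u - 5)(u - 2) = 0, so u = 5 or u = 2.
r² = 5 gives r = ±√(5) ≈ ±2.2361.
r² = 2 gives r = ±√(2) ≈ ±1.4142.

r = -2.2361 or r = -1.4142 or r = 1.4142 or r = 2.2361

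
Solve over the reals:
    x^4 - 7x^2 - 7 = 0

x = -2.8085 or x = 2.8085

Let u = x^2. The equation becomes u^2 - 7u - 7 = 0.
By the quadratic formula, u = 7/2 + sqrt(77)/2 or u = 7/2 - sqrt(77)/2.
x^2 = 7/2 + sqrt(77)/2 gives x = +/-sqrt(7/2 + sqrt(77)/2) ~= +/-2.8085.
x^2 = 7/2 - sqrt(77)/2 < 0 has no real solution.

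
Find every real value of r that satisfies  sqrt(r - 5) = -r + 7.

Square both sides: r - 5 = (-r + 7)^2.
Expand and rearrange: r^2 - 15r + 54 = 0.
Solving gives r = 9 or r = 6.
Check each candidate in the original equation:
  r = 9: sqrt(4) = 2, while -r + 7 = -2 — extraneous.
  r = 6: sqrt(1) = 1, while -r + 7 = 1 — valid.

r = 6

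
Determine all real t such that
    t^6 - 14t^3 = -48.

t = 1.8171 or t = 2

Let u = t^3. The equation becomes u^2 - 14u + 48 = 0.
Factor: (u - 8)(u - 6) = 0, so u = 8 or u = 6.
t^3 = 8 gives t = 2.
t^3 = 6 gives t = (6)^(1/3) ~= 1.8171.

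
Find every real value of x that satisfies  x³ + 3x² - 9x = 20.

x = -4 or x = -1.7913 or x = 2.7913

Rearrange: x³ + 3x² - 9x - 20 = 0.
Possible rational roots are divisors of -20. Testing x = -4 gives 0, so (x + 4) is a factor.
Divide: x³ + 3x² - 9x - 20 = (x + 4)(x² - x - 5).
Apply the quadratic formula to x² - x - 5 = 0: x = (1 ± √21)/2, i.e. x ≈ 2.7913 or x ≈ -1.7913.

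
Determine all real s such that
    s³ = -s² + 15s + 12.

Rearrange: s³ + s² - 15s - 12 = 0.
Possible rational roots are divisors of -12. Testing s = -4 gives 0, so (s + 4) is a factor.
Divide: s³ + s² - 15s - 12 = (s + 4)(s² - 3s - 3).
Apply the quadratic formula to s² - 3s - 3 = 0: s = (3 ± √21)/2, i.e. s ≈ 3.7913 or s ≈ -0.7913.

s = -4 or s = -0.7913 or s = 3.7913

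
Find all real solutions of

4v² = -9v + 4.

v = -2.6302 or v = 0.3802

Rearrange to standard form: 4v² + 9v - 4 = 0.
Discriminant: (9)² − 4·4·(-4) = 145.
Quadratic formula: v = (-9 ± √145) / 8.
So v = -9/8 + √(145)/8 ≈ 0.3802 or v = -√(145)/8 - 9/8 ≈ -2.6302.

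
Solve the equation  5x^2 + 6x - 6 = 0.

Discriminant: (6)^2 - 4*5*(-6) = 156.
Quadratic formula: x = (-6 +/- sqrt(156)) / 10.
So x = -3/5 + sqrt(39)/5 ~= 0.649 or x = -sqrt(39)/5 - 3/5 ~= -1.849.

x = -1.849 or x = 0.649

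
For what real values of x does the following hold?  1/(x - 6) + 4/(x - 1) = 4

Multiply both sides by (x - 6)(x - 1):
(x - 1) + 4(x - 6) = 4(x - 6)(x - 1).
Expand and collect terms: 4x^2 - 33x + 49 = 0.
By the quadratic formula, x = (33 +/- sqrt(305)) / 8, so x ~= 6.308 or x ~= 1.942.
Neither value makes a denominator zero (x != 6, x != 1), so both are valid.

x = 1.942 or x = 6.308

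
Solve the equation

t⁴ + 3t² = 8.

t = -1.3044 or t = 1.3044

Let u = t². The equation becomes u² + 3u - 8 = 0.
By the quadratic formula, u = -3/2 + √(41)/2 or u = -√(41)/2 - 3/2.
t² = -3/2 + √(41)/2 gives t = ±√(-3/2 + √(41)/2) ≈ ±1.3044.
t² = -√(41)/2 - 3/2 < 0 has no real solution.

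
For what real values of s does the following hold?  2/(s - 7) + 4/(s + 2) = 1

Multiply both sides by (s - 7)(s + 2):
2(s + 2) + 4(s - 7) = (s - 7)(s + 2).
Expand and collect terms: s² - 11s + 10 = 0.
Factor or apply the quadratic formula: s = 10 or s = 1.
Neither value makes a denominator zero (s ≠ 7, s ≠ -2), so both are valid.

s = 1 or s = 10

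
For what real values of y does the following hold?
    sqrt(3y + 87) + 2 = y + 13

y = -2

Isolate the radical: sqrt(3y + 87) = y + 11.
Square both sides: 3y + 87 = (y + 11)^2.
Expand and rearrange: y^2 + 19y + 34 = 0.
Solving gives y = -2 or y = -17.
Check each candidate in the original equation:
  y = -2: sqrt(81) = 9, while y + 11 = 9 — valid.
  y = -17: sqrt(36) = 6, while y + 11 = -6 — extraneous.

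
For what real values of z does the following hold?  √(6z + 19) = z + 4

z = -3 or z = 1

Square both sides: 6z + 19 = (z + 4)².
Expand and rearrange: z² + 2z - 3 = 0.
Solving gives z = 1 or z = -3.
Check each candidate in the original equation:
  z = 1: √(25) = 5, while z + 4 = 5 — valid.
  z = -3: √(1) = 1, while z + 4 = 1 — valid.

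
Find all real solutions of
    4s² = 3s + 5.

Rearrange to standard form: 4s² - 3s - 5 = 0.
Discriminant: (-3)² − 4·4·(-5) = 89.
Quadratic formula: s = (3 ± √89) / 8.
So s = 3/8 + √(89)/8 ≈ 1.5542 or s = 3/8 - √(89)/8 ≈ -0.8042.

s = -0.8042 or s = 1.5542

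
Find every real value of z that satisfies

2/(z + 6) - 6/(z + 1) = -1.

z = -7 or z = 4

Multiply both sides by (z + 6)(z + 1):
2(z + 1) - 6(z + 6) = -(z + 6)(z + 1).
Expand and collect terms: -z² - 3z + 28 = 0.
Factor or apply the quadratic formula: z = -7 or z = 4.
Neither value makes a denominator zero (z ≠ -6, z ≠ -1), so both are valid.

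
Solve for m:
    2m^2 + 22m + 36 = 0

m = -9 or m = -2

Factor: 2(m + 9)(m + 2) = 0.
So m = -9 or m = -2.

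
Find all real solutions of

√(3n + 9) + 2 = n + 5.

n = -3 or n = 0

Isolate the radical: √(3n + 9) = n + 3.
Square both sides: 3n + 9 = (n + 3)².
Expand and rearrange: n² + 3n = 0.
Solving gives n = 0 or n = -3.
Check each candidate in the original equation:
  n = 0: √(9) = 3, while n + 3 = 3 — valid.
  n = -3: √(0) = 0, while n + 3 = 0 — valid.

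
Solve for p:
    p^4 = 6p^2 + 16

p = -2.8284 or p = 2.8284

Let u = p^2. The equation becomes u^2 - 6u - 16 = 0.
Factor: (u + 2)(u - 8) = 0, so u = -2 or u = 8.
p^2 = -2 < 0 has no real solution.
p^2 = 8 gives p = +/-2*sqrt(2) ~= +/-2.8284.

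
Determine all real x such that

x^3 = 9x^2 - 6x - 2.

Rearrange: x^3 - 9x^2 + 6x + 2 = 0.
Possible rational roots are divisors of 2. Testing x = 1 gives 0, so (x - 1) is a factor.
Divide: x^3 - 9x^2 + 6x + 2 = (x - 1)(x^2 - 8x - 2).
Apply the quadratic formula to x^2 - 8x - 2 = 0: x = (8 +/- sqrt(72))/2, i.e. x ~= 8.2426 or x ~= -0.2426.

x = -0.2426 or x = 1 or x = 8.2426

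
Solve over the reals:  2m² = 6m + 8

m = -1 or m = 4

Bring every term to one side: 2m² - 6m - 8 = 0.
Factor: 2(m + 1)(m - 4) = 0.
So m = -1 or m = 4.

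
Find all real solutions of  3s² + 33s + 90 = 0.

s = -6 or s = -5

Factor: 3(s + 6)(s + 5) = 0.
So s = -6 or s = -5.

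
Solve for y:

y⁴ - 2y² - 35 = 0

y = -2.6458 or y = 2.6458

Let u = y². The equation becomes u² - 2u - 35 = 0.
Factor: (u + 5)(u - 7) = 0, so u = -5 or u = 7.
y² = -5 < 0 has no real solution.
y² = 7 gives y = ±√(7) ≈ ±2.6458.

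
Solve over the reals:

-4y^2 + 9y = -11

y = -0.8789 or y = 3.1289

Rearrange to standard form: -4y^2 + 9y + 11 = 0.
Discriminant: (9)^2 - 4*(-4)*11 = 257.
Quadratic formula: y = (-9 +/- sqrt(257)) / (-8).
So y = 9/8 - sqrt(257)/8 ~= -0.8789 or y = 9/8 + sqrt(257)/8 ~= 3.1289.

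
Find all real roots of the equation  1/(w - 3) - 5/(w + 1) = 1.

w = -5.4721 or w = 3.4721

Multiply both sides by (w - 3)(w + 1):
(w + 1) - 5(w - 3) = (w - 3)(w + 1).
Expand and collect terms: w^2 + 2w - 19 = 0.
By the quadratic formula, w = (-2 +/- sqrt(80)) / 2, so w ~= 3.4721 or w ~= -5.4721.
Neither value makes a denominator zero (w != 3, w != -1), so both are valid.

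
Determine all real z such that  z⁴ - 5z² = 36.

z = -3 or z = 3

Let u = z². The equation becomes u² - 5u - 36 = 0.
Factor: (u - 9)(u + 4) = 0, so u = 9 or u = -4.
z² = 9 gives z = ±3.
z² = -4 < 0 has no real solution.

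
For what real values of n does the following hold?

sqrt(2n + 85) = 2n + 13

n = -2

Square both sides: 2n + 85 = (2n + 13)^2.
Expand and rearrange: 4n^2 + 50n + 84 = 0.
Solving gives n = -2 or n = -10.5.
Check each candidate in the original equation:
  n = -2: sqrt(81) = 9, while 2n + 13 = 9 — valid.
  n = -10.5: sqrt(64) = 8, while 2n + 13 = -8 — extraneous.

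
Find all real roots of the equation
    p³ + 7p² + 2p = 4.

Rearrange: p³ + 7p² + 2p - 4 = 0.
Possible rational roots are divisors of -4. Testing p = -1 gives 0, so (p + 1) is a factor.
Divide: p³ + 7p² + 2p - 4 = (p + 1)(p² + 6p - 4).
Apply the quadratic formula to p² + 6p - 4 = 0: p = (-6 ± √52)/2, i.e. p ≈ 0.6056 or p ≈ -6.6056.

p = -6.6056 or p = -1 or p = 0.6056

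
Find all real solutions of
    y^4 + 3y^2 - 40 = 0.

Let u = y^2. The equation becomes u^2 + 3u - 40 = 0.
Factor: (u - 5)(u + 8) = 0, so u = 5 or u = -8.
y^2 = 5 gives y = +/-sqrt(5) ~= +/-2.2361.
y^2 = -8 < 0 has no real solution.

y = -2.2361 or y = 2.2361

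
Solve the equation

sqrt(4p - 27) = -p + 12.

p = 9

Square both sides: 4p - 27 = (-p + 12)^2.
Expand and rearrange: p^2 - 28p + 171 = 0.
Solving gives p = 19 or p = 9.
Check each candidate in the original equation:
  p = 19: sqrt(49) = 7, while -p + 12 = -7 — extraneous.
  p = 9: sqrt(9) = 3, while -p + 12 = 3 — valid.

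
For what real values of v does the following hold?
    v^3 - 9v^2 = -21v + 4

Rearrange: v^3 - 9v^2 + 21v - 4 = 0.
Possible rational roots are divisors of -4. Testing v = 4 gives 0, so (v - 4) is a factor.
Divide: v^3 - 9v^2 + 21v - 4 = (v - 4)(v^2 - 5v + 1).
Apply the quadratic formula to v^2 - 5v + 1 = 0: v = (5 +/- sqrt(21))/2, i.e. v ~= 4.7913 or v ~= 0.2087.

v = 0.2087 or v = 4 or v = 4.7913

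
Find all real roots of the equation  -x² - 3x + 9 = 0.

x = -4.8541 or x = 1.8541

Discriminant: (-3)² − 4·(-1)·9 = 45.
Quadratic formula: x = (3 ± √45) / (-2).
So x = -3·√(5)/2 - 3/2 ≈ -4.8541 or x = -3/2 + 3·√(5)/2 ≈ 1.8541.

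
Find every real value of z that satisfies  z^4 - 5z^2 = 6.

z = -2.4495 or z = 2.4495

Let u = z^2. The equation becomes u^2 - 5u - 6 = 0.
Factor: (u - 6)(u + 1) = 0, so u = 6 or u = -1.
z^2 = 6 gives z = +/-sqrt(6) ~= +/-2.4495.
z^2 = -1 < 0 has no real solution.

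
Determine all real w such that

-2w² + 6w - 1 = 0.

w = 0.1771 or w = 2.8229

Discriminant: (6)² − 4·(-2)·(-1) = 28.
Quadratic formula: w = (-6 ± √28) / (-4).
So w = 3/2 - √(7)/2 ≈ 0.1771 or w = √(7)/2 + 3/2 ≈ 2.8229.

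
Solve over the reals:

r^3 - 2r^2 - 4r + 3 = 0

Possible rational roots are divisors of 3. Testing r = 3 gives 0, so (r - 3) is a factor.
Divide: r^3 - 2r^2 - 4r + 3 = (r - 3)(r^2 + r - 1).
Apply the quadratic formula to r^2 + r - 1 = 0: r = (-1 +/- sqrt(5))/2, i.e. r ~= 0.618 or r ~= -1.618.

r = -1.618 or r = 0.618 or r = 3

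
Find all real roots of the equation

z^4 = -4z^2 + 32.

Let u = z^2. The equation becomes u^2 + 4u - 32 = 0.
Factor: (u + 8)(u - 4) = 0, so u = -8 or u = 4.
z^2 = -8 < 0 has no real solution.
z^2 = 4 gives z = +/-2.

z = -2 or z = 2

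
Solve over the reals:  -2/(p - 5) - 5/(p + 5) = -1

Multiply both sides by (p - 5)(p + 5):
-2(p + 5) - 5(p - 5) = -(p - 5)(p + 5).
Expand and collect terms: -p^2 + 7p + 10 = 0.
By the quadratic formula, p = (-7 +/- sqrt(89)) / -2, so p ~= -1.217 or p ~= 8.217.
Neither value makes a denominator zero (p != 5, p != -5), so both are valid.

p = -1.217 or p = 8.217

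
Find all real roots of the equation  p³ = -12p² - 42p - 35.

p = -5.7913 or p = -5 or p = -1.2087

Rearrange: p³ + 12p² + 42p + 35 = 0.
Possible rational roots are divisors of 35. Testing p = -5 gives 0, so (p + 5) is a factor.
Divide: p³ + 12p² + 42p + 35 = (p + 5)(p² + 7p + 7).
Apply the quadratic formula to p² + 7p + 7 = 0: p = (-7 ± √21)/2, i.e. p ≈ -1.2087 or p ≈ -5.7913.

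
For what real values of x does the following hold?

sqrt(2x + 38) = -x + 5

x = -1

Square both sides: 2x + 38 = (-x + 5)^2.
Expand and rearrange: x^2 - 12x - 13 = 0.
Solving gives x = 13 or x = -1.
Check each candidate in the original equation:
  x = 13: sqrt(64) = 8, while -x + 5 = -8 — extraneous.
  x = -1: sqrt(36) = 6, while -x + 5 = 6 — valid.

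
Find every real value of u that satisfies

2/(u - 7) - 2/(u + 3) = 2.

u = -3.9161 or u = 7.9161

Multiply both sides by (u - 7)(u + 3):
2(u + 3) - 2(u - 7) = 2(u - 7)(u + 3).
Expand and collect terms: 2u² - 8u - 62 = 0.
By the quadratic formula, u = (8 ± √560) / 4, so u ≈ 7.9161 or u ≈ -3.9161.
Neither value makes a denominator zero (u ≠ 7, u ≠ -3), so both are valid.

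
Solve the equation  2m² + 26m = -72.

Bring every term to one side: 2m² + 26m + 72 = 0.
Factor: 2(m + 9)(m + 4) = 0.
So m = -9 or m = -4.

m = -9 or m = -4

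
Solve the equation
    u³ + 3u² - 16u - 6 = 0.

Possible rational roots are divisors of -6. Testing u = 3 gives 0, so (u - 3) is a factor.
Divide: u³ + 3u² - 16u - 6 = (u - 3)(u² + 6u + 2).
Apply the quadratic formula to u² + 6u + 2 = 0: u = (-6 ± √28)/2, i.e. u ≈ -0.3542 or u ≈ -5.6458.

u = -5.6458 or u = -0.3542 or u = 3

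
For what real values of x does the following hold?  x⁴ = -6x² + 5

x = -0.8612 or x = 0.8612

Let u = x². The equation becomes u² + 6u - 5 = 0.
By the quadratic formula, u = -3 + √(14) or u = -√(14) - 3.
x² = -3 + √(14) gives x = ±√(-3 + √(14)) ≈ ±0.8612.
x² = -√(14) - 3 < 0 has no real solution.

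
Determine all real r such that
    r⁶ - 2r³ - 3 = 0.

r = -1 or r = 1.4422

Let u = r³. The equation becomes u² - 2u - 3 = 0.
Factor: (u - 3)(u + 1) = 0, so u = 3 or u = -1.
r³ = 3 gives r = ∛(3) ≈ 1.4422.
r³ = -1 gives r = -1.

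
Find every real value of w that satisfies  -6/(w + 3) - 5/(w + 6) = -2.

w = -5 or w = 1.5

Multiply both sides by (w + 3)(w + 6):
-6(w + 6) - 5(w + 3) = -2(w + 3)(w + 6).
Expand and collect terms: -2w^2 - 7w + 15 = 0.
Factor or apply the quadratic formula: w = -5 or w = 1.5.
Neither value makes a denominator zero (w != -3, w != -6), so both are valid.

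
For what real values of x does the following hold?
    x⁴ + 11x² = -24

No real solutions.

Let u = x². The equation becomes u² + 11u + 24 = 0.
Factor: (u + 8)(u + 3) = 0, so u = -8 or u = -3.
x² = -8 < 0 has no real solution.
x² = -3 < 0 has no real solution.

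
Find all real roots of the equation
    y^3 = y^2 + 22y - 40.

y = -5 or y = 2 or y = 4

Rearrange: y^3 - y^2 - 22y + 40 = 0.
Possible rational roots are divisors of 40. Testing y = 4 gives 0, so (y - 4) is a factor.
Divide: y^3 - y^2 - 22y + 40 = (y - 4)(y^2 + 3y - 10).
Factor the quadratic: y = 2 or y = -5.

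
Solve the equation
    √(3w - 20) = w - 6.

Square both sides: 3w - 20 = (w - 6)².
Expand and rearrange: w² - 15w + 56 = 0.
Solving gives w = 8 or w = 7.
Check each candidate in the original equation:
  w = 8: √(4) = 2, while w - 6 = 2 — valid.
  w = 7: √(1) = 1, while w - 6 = 1 — valid.

w = 7 or w = 8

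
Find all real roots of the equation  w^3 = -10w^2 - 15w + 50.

w = -6.5311 or w = -5 or w = 1.5311

Rearrange: w^3 + 10w^2 + 15w - 50 = 0.
Possible rational roots are divisors of -50. Testing w = -5 gives 0, so (w + 5) is a factor.
Divide: w^3 + 10w^2 + 15w - 50 = (w + 5)(w^2 + 5w - 10).
Apply the quadratic formula to w^2 + 5w - 10 = 0: w = (-5 +/- sqrt(65))/2, i.e. w ~= 1.5311 or w ~= -6.5311.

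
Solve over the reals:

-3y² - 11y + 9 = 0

Discriminant: (-11)² − 4·(-3)·9 = 229.
Quadratic formula: y = (11 ± √229) / (-6).
So y = -√(229)/6 - 11/6 ≈ -4.3555 or y = -11/6 + √(229)/6 ≈ 0.6888.

y = -4.3555 or y = 0.6888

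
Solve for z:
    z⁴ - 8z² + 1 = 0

Let u = z². The equation becomes u² - 8u + 1 = 0.
By the quadratic formula, u = √(15) + 4 or u = 4 - √(15).
z² = √(15) + 4 gives z = ±√(√(15) + 4) ≈ ±2.8059.
z² = 4 - √(15) gives z = ±√(4 - √(15)) ≈ ±0.3564.

z = -2.8059 or z = -0.3564 or z = 0.3564 or z = 2.8059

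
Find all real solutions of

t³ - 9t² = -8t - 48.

t = -1.772 or t = 4 or t = 6.772

Rearrange: t³ - 9t² + 8t + 48 = 0.
Possible rational roots are divisors of 48. Testing t = 4 gives 0, so (t - 4) is a factor.
Divide: t³ - 9t² + 8t + 48 = (t - 4)(t² - 5t - 12).
Apply the quadratic formula to t² - 5t - 12 = 0: t = (5 ± √73)/2, i.e. t ≈ 6.772 or t ≈ -1.772.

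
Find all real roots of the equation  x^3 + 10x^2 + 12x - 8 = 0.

Possible rational roots are divisors of -8. Testing x = -2 gives 0, so (x + 2) is a factor.
Divide: x^3 + 10x^2 + 12x - 8 = (x + 2)(x^2 + 8x - 4).
Apply the quadratic formula to x^2 + 8x - 4 = 0: x = (-8 +/- sqrt(80))/2, i.e. x ~= 0.4721 or x ~= -8.4721.

x = -8.4721 or x = -2 or x = 0.4721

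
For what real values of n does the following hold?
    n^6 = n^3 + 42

n = -1.8171 or n = 1.9129

Let u = n^3. The equation becomes u^2 - u - 42 = 0.
Factor: (u - 7)(u + 6) = 0, so u = 7 or u = -6.
n^3 = 7 gives n = (7)^(1/3) ~= 1.9129.
n^3 = -6 gives n = -(6)^(1/3) ~= -1.8171.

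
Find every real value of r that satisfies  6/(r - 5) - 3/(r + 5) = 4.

Multiply both sides by (r - 5)(r + 5):
6(r + 5) - 3(r - 5) = 4(r - 5)(r + 5).
Expand and collect terms: 4r² - 3r - 145 = 0.
By the quadratic formula, r = (3 ± √2329) / 8, so r ≈ 6.4075 or r ≈ -5.6575.
Neither value makes a denominator zero (r ≠ 5, r ≠ -5), so both are valid.

r = -5.6575 or r = 6.4075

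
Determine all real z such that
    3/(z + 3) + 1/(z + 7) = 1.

z = -6.4641 or z = 0.4641

Multiply both sides by (z + 3)(z + 7):
3(z + 7) + (z + 3) = (z + 3)(z + 7).
Expand and collect terms: z^2 + 6z - 3 = 0.
By the quadratic formula, z = (-6 +/- sqrt(48)) / 2, so z ~= 0.4641 or z ~= -6.4641.
Neither value makes a denominator zero (z != -3, z != -7), so both are valid.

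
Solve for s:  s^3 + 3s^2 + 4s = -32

s = -4

Rearrange: s^3 + 3s^2 + 4s + 32 = 0.
Possible rational roots are divisors of 32. Testing s = -4 gives 0, so (s + 4) is a factor.
Divide: s^3 + 3s^2 + 4s + 32 = (s + 4)(s^2 - s + 8).
The quadratic s^2 - s + 8 has discriminant -31 < 0, so no further real roots.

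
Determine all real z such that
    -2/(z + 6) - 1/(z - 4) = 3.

z = -6.6881 or z = 3.6881

Multiply both sides by (z + 6)(z - 4):
-2(z - 4) - (z + 6) = 3(z + 6)(z - 4).
Expand and collect terms: 3z² + 9z - 74 = 0.
By the quadratic formula, z = (-9 ± √969) / 6, so z ≈ 3.6881 or z ≈ -6.6881.
Neither value makes a denominator zero (z ≠ -6, z ≠ 4), so both are valid.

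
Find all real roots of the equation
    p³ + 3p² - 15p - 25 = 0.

p = -5 or p = -1.4495 or p = 3.4495

Possible rational roots are divisors of -25. Testing p = -5 gives 0, so (p + 5) is a factor.
Divide: p³ + 3p² - 15p - 25 = (p + 5)(p² - 2p - 5).
Apply the quadratic formula to p² - 2p - 5 = 0: p = (2 ± √24)/2, i.e. p ≈ 3.4495 or p ≈ -1.4495.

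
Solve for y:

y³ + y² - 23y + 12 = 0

Possible rational roots are divisors of 12. Testing y = 4 gives 0, so (y - 4) is a factor.
Divide: y³ + y² - 23y + 12 = (y - 4)(y² + 5y - 3).
Apply the quadratic formula to y² + 5y - 3 = 0: y = (-5 ± √37)/2, i.e. y ≈ 0.5414 or y ≈ -5.5414.

y = -5.5414 or y = 0.5414 or y = 4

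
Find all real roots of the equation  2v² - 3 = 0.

Discriminant: (0)² − 4·2·(-3) = 24.
Quadratic formula: v = (0 ± √24) / 4.
So v = √(6)/2 ≈ 1.2247 or v = -√(6)/2 ≈ -1.2247.

v = -1.2247 or v = 1.2247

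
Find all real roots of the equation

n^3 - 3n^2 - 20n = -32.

n = -4 or n = 1.4384 or n = 5.5616

Rearrange: n^3 - 3n^2 - 20n + 32 = 0.
Possible rational roots are divisors of 32. Testing n = -4 gives 0, so (n + 4) is a factor.
Divide: n^3 - 3n^2 - 20n + 32 = (n + 4)(n^2 - 7n + 8).
Apply the quadratic formula to n^2 - 7n + 8 = 0: n = (7 +/- sqrt(17))/2, i.e. n ~= 5.5616 or n ~= 1.4384.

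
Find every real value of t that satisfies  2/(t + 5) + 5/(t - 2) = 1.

t = -3.9161 or t = 7.9161

Multiply both sides by (t + 5)(t - 2):
2(t - 2) + 5(t + 5) = (t + 5)(t - 2).
Expand and collect terms: t² - 4t - 31 = 0.
By the quadratic formula, t = (4 ± √140) / 2, so t ≈ 7.9161 or t ≈ -3.9161.
Neither value makes a denominator zero (t ≠ -5, t ≠ 2), so both are valid.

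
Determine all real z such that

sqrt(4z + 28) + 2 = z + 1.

Isolate the radical: sqrt(4z + 28) = z - 1.
Square both sides: 4z + 28 = (z - 1)^2.
Expand and rearrange: z^2 - 6z - 27 = 0.
Solving gives z = 9 or z = -3.
Check each candidate in the original equation:
  z = 9: sqrt(64) = 8, while z - 1 = 8 — valid.
  z = -3: sqrt(16) = 4, while z - 1 = -4 — extraneous.

z = 9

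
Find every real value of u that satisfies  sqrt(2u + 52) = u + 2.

Square both sides: 2u + 52 = (u + 2)^2.
Expand and rearrange: u^2 + 2u - 48 = 0.
Solving gives u = 6 or u = -8.
Check each candidate in the original equation:
  u = 6: sqrt(64) = 8, while u + 2 = 8 — valid.
  u = -8: sqrt(36) = 6, while u + 2 = -6 — extraneous.

u = 6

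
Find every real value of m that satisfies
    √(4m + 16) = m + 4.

Square both sides: 4m + 16 = (m + 4)².
Expand and rearrange: m² + 4m = 0.
Solving gives m = 0 or m = -4.
Check each candidate in the original equation:
  m = 0: √(16) = 4, while m + 4 = 4 — valid.
  m = -4: √(0) = 0, while m + 4 = 0 — valid.

m = -4 or m = 0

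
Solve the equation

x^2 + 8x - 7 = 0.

x = -8.7958 or x = 0.7958

Discriminant: (8)^2 - 4*1*(-7) = 92.
Quadratic formula: x = (-8 +/- sqrt(92)) / 2.
So x = -4 + sqrt(23) ~= 0.7958 or x = -sqrt(23) - 4 ~= -8.7958.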